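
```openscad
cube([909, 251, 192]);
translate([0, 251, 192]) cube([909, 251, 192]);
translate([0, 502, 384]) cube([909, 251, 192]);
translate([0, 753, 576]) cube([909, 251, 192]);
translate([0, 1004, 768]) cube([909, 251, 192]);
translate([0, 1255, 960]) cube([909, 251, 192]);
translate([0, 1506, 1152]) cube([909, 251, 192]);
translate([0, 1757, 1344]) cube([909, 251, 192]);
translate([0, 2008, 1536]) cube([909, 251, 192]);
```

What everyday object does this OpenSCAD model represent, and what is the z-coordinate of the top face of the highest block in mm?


A staircase. The total rise is 1728 mm.

9 identical blocks, each offset up and back from the previous — a staircase. Each step is 192 mm tall and there are 9 of them, so the total rise is 9 × 192 = 1728 mm.


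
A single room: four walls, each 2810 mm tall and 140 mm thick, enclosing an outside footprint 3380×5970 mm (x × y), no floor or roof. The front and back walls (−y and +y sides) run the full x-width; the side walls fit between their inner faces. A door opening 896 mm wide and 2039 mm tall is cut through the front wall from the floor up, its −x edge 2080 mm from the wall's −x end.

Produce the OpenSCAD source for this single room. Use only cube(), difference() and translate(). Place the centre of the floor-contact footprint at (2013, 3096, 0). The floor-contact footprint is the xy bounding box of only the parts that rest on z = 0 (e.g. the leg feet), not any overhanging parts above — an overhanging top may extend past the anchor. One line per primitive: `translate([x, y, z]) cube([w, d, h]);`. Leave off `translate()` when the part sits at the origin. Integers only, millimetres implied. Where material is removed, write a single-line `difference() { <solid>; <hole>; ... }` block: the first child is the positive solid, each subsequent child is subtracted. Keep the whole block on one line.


difference() { translate([323, 111, 0]) cube([3380, 140, 2810]); translate([2403, 111, 0]) cube([896, 140, 2039]); }
translate([323, 5941, 0]) cube([3380, 140, 2810]);
translate([323, 251, 0]) cube([140, 5690, 2810]);
translate([3563, 251, 0]) cube([140, 5690, 2810]);


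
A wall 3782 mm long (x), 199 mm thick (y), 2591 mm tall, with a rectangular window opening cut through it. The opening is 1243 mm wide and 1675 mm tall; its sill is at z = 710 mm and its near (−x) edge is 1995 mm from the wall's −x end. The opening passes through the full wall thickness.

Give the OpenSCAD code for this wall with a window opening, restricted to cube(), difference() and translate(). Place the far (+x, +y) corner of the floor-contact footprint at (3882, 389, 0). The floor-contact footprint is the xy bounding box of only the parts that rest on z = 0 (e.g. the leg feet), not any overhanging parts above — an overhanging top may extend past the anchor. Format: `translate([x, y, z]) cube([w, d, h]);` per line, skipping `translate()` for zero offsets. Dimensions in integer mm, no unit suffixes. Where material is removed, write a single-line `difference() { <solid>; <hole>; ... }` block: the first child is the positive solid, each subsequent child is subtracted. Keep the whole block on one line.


difference() { translate([100, 190, 0]) cube([3782, 199, 2591]); translate([2095, 190, 710]) cube([1243, 199, 1675]); }


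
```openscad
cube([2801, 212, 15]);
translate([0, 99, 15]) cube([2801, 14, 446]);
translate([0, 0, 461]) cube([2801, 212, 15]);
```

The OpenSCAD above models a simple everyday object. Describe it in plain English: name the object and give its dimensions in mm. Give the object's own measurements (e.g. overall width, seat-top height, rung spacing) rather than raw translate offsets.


An I-beam lying along x, 2801 mm long. Overall section height 476 mm. Two flanges 212 mm wide (y) and 15 mm thick, one on the floor and one at the top; a web 14 mm thick runs between them, centred on the flange width.


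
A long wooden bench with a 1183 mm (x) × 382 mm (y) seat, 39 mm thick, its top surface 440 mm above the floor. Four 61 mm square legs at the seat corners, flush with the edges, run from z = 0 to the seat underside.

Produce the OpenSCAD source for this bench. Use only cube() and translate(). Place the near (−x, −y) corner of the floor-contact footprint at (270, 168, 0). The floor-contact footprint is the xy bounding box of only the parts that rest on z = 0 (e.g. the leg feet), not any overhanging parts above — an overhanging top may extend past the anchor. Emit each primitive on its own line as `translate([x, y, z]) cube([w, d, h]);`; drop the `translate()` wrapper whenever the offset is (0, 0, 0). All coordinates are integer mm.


translate([270, 168, 401]) cube([1183, 382, 39]);
translate([270, 168, 0]) cube([61, 61, 401]);
translate([270, 489, 0]) cube([61, 61, 401]);
translate([1392, 168, 0]) cube([61, 61, 401]);
translate([1392, 489, 0]) cube([61, 61, 401]);


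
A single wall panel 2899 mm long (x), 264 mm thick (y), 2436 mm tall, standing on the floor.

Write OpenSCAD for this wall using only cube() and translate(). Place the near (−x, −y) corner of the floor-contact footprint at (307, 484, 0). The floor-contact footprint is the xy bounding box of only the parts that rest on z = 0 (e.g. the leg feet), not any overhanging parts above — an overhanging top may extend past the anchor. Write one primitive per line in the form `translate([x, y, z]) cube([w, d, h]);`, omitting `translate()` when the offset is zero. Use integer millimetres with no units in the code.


translate([307, 484, 0]) cube([2899, 264, 2436]);


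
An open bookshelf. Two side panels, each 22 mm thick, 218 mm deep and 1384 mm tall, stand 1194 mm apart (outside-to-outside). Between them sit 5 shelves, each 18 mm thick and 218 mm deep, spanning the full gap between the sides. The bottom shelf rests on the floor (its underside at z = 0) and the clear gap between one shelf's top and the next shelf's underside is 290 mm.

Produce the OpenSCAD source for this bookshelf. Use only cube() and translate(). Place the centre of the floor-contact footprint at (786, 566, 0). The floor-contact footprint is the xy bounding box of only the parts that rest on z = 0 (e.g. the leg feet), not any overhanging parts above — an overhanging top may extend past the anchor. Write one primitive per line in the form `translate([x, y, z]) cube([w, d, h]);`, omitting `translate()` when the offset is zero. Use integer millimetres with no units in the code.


translate([189, 457, 0]) cube([22, 218, 1384]);
translate([1361, 457, 0]) cube([22, 218, 1384]);
translate([211, 457, 0]) cube([1150, 218, 18]);
translate([211, 457, 308]) cube([1150, 218, 18]);
translate([211, 457, 616]) cube([1150, 218, 18]);
translate([211, 457, 924]) cube([1150, 218, 18]);
translate([211, 457, 1232]) cube([1150, 218, 18]);


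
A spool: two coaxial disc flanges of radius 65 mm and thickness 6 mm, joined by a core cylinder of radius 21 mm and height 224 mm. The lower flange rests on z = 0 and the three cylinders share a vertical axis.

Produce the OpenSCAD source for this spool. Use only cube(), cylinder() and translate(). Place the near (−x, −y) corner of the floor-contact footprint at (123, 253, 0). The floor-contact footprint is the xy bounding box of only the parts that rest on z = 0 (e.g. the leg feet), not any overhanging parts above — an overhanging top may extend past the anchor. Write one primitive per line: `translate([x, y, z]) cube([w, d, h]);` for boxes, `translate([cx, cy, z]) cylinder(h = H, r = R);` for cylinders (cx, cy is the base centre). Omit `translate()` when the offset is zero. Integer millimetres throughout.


translate([188, 318, 0]) cylinder(h = 6, r = 65);
translate([188, 318, 6]) cylinder(h = 224, r = 21);
translate([188, 318, 230]) cylinder(h = 6, r = 65);


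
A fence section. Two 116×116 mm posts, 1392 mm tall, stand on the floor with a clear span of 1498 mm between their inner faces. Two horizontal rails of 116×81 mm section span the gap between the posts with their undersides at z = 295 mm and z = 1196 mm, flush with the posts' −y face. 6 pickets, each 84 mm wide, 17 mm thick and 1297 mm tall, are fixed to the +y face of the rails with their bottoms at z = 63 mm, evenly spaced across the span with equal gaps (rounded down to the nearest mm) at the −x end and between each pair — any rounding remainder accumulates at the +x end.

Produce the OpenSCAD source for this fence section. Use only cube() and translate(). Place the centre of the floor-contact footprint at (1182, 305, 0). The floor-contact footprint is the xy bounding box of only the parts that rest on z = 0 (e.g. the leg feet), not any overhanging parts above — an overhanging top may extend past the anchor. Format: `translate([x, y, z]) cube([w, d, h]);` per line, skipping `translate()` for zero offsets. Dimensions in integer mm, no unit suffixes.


translate([317, 247, 0]) cube([116, 116, 1392]);
translate([1931, 247, 0]) cube([116, 116, 1392]);
translate([433, 247, 295]) cube([1498, 116, 81]);
translate([433, 247, 1196]) cube([1498, 116, 81]);
translate([575, 363, 63]) cube([84, 17, 1297]);
translate([801, 363, 63]) cube([84, 17, 1297]);
translate([1027, 363, 63]) cube([84, 17, 1297]);
translate([1253, 363, 63]) cube([84, 17, 1297]);
translate([1479, 363, 63]) cube([84, 17, 1297]);
translate([1705, 363, 63]) cube([84, 17, 1297]);


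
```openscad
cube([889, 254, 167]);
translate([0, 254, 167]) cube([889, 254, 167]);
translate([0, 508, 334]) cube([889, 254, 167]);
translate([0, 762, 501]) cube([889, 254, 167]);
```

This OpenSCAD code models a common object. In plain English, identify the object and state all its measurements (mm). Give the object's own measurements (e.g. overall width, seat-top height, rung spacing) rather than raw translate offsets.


A straight staircase of 4 solid steps. Each step is 889 mm wide (x), 254 mm deep (y, the going) and 167 mm tall (the rise). The first step rests on the floor; each subsequent step sits one going further in +y and one rise higher in +z, directly behind and above the previous step with no overlap.


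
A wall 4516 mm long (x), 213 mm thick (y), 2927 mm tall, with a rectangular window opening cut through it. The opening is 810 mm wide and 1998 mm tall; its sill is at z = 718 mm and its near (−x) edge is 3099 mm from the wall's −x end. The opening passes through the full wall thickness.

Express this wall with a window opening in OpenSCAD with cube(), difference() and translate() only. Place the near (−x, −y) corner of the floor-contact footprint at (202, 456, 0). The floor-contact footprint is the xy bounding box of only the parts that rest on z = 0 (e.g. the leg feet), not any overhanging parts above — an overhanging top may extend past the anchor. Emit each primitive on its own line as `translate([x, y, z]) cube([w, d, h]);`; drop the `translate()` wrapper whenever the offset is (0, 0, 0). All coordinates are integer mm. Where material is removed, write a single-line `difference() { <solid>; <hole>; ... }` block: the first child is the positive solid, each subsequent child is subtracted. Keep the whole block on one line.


difference() { translate([202, 456, 0]) cube([4516, 213, 2927]); translate([3301, 456, 718]) cube([810, 213, 1998]); }


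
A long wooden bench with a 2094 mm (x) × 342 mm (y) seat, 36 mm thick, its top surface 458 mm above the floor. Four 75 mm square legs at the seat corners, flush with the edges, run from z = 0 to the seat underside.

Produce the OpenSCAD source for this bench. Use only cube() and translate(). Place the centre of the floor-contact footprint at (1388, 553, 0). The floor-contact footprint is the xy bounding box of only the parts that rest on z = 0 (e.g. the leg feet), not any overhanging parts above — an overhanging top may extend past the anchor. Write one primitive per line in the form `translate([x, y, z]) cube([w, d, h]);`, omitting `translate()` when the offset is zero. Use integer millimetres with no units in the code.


translate([341, 382, 422]) cube([2094, 342, 36]);
translate([341, 382, 0]) cube([75, 75, 422]);
translate([341, 649, 0]) cube([75, 75, 422]);
translate([2360, 382, 0]) cube([75, 75, 422]);
translate([2360, 649, 0]) cube([75, 75, 422]);


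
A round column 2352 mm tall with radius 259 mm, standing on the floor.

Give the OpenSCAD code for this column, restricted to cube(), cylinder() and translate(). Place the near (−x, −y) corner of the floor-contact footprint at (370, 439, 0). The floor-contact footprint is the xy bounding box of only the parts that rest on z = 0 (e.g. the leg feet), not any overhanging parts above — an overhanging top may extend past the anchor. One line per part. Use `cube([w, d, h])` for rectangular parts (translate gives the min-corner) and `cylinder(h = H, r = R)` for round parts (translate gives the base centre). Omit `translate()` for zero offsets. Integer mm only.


translate([629, 698, 0]) cylinder(h = 2352, r = 259);


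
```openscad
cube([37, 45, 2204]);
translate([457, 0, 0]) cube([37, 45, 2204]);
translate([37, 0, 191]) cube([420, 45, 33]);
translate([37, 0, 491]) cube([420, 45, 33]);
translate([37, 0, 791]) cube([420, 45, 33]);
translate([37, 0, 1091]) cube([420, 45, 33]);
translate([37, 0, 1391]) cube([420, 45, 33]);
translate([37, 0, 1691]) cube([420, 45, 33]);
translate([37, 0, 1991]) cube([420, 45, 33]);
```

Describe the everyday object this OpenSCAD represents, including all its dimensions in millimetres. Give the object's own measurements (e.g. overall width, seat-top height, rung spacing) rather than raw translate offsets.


A straight ladder. Two 37×45 mm vertical rails, 2204 mm tall, stand 494 mm apart (outside-to-outside) with their front faces coplanar on the −y side. 7 rungs, each 45 mm deep and 33 mm tall, span between the inner faces of the rails, front faces flush with the rails. The lowest rung's underside is at z = 191 mm and rungs are spaced 300 mm apart (underside to underside).


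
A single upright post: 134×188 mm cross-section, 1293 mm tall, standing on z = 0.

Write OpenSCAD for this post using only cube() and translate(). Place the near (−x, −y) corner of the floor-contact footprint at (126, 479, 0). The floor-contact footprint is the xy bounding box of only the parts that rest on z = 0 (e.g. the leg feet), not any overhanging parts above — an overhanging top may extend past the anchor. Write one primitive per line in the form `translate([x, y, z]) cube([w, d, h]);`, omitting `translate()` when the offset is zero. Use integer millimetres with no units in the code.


translate([126, 479, 0]) cube([134, 188, 1293]);


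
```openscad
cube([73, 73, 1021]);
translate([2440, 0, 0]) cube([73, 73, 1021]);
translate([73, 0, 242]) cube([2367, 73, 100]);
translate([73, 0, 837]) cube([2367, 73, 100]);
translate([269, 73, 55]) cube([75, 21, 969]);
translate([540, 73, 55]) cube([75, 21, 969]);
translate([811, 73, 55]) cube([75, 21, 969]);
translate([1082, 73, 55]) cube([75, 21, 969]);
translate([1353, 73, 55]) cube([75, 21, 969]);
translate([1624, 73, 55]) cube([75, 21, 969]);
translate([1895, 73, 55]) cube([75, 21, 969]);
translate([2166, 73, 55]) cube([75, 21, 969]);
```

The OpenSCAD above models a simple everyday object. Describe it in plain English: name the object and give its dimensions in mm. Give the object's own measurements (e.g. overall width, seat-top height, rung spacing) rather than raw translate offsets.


A fence section. Two 73×73 mm posts, 1021 mm tall, stand on the floor with a clear span of 2367 mm between their inner faces. Two horizontal rails of 73×100 mm section span the gap between the posts with their undersides at z = 242 mm and z = 837 mm, flush with the posts' −y face. 8 pickets, each 75 mm wide, 21 mm thick and 969 mm tall, are fixed to the +y face of the rails with their bottoms at z = 55 mm, spaced across the span with a 196 mm gap after the −x post and between neighbouring pickets, with 199 mm left before the +x post.


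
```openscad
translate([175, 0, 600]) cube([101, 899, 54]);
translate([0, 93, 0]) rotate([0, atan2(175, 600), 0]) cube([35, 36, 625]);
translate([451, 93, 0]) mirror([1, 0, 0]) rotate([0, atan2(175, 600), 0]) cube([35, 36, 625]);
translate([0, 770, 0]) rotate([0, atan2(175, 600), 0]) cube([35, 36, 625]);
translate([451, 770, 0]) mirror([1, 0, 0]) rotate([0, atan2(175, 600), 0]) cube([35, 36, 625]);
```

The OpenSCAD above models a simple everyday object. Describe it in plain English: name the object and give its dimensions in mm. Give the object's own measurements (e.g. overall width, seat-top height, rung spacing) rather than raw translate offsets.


A sawhorse. A 101×899×54 mm beam (x, y, z) sits on two A-frame leg pairs. Each pair is two raked legs of 35×36 mm section (36 mm along y) splaying symmetrically in x. Each leg rises 600 mm vertically over 175 mm of horizontal reach and is 625 mm long along its own axis. Every leg's outer bottom edge rests on the floor and its outer top edge meets a bottom edge of the beam — the left legs (tilting toward +x) meet the beam's −x bottom edge, the right legs (their mirror images, tilting toward −x) meet its +x bottom edge — so the leg tops tuck under the beam, the beam's underside is 600 mm above the floor, and the feet are 451 mm apart outside-to-outside with the beam centred between them. The two leg pairs are set in 93 mm from either end of the beam.


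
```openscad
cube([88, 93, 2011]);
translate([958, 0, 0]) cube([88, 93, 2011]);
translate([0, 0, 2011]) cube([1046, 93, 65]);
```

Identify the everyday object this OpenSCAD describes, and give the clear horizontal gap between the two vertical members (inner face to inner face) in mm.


A door frame. The clear opening width is 870 mm.

Two 2011 mm tall posts with a header on top — a door frame. The left jamb is 88 mm wide at x = 0; the right jamb starts at x = 958. The clear opening is 958 − 88 = 870 mm.


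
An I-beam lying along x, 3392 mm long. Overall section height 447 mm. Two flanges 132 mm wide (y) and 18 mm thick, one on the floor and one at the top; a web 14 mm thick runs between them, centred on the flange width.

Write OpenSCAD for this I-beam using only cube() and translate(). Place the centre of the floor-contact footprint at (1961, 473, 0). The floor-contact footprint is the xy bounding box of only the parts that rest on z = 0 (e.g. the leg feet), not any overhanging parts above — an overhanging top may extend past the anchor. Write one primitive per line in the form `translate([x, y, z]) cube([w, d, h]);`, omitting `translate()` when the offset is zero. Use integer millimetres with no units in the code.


translate([265, 407, 0]) cube([3392, 132, 18]);
translate([265, 466, 18]) cube([3392, 14, 411]);
translate([265, 407, 429]) cube([3392, 132, 18]);


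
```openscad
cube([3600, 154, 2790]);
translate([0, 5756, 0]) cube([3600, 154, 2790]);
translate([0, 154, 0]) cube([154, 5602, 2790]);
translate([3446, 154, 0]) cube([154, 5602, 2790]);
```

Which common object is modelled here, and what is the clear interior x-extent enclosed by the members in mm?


A house (or room) frame. The interior width is 3292 mm.

Four 2790 mm walls enclosing a rectangle with no floor or roof — a room or house frame. Outside width is 3600 mm and wall thickness is 154 mm, so the interior width is 3600 − 2 × 154 = 3292 mm.


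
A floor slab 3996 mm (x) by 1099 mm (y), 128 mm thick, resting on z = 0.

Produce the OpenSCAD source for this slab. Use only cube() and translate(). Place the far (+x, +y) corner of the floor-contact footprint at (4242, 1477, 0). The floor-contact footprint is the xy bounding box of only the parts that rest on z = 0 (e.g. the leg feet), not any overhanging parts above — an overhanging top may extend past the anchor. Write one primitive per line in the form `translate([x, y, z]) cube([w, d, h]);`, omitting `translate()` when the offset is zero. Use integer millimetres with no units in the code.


translate([246, 378, 0]) cube([3996, 1099, 128]);


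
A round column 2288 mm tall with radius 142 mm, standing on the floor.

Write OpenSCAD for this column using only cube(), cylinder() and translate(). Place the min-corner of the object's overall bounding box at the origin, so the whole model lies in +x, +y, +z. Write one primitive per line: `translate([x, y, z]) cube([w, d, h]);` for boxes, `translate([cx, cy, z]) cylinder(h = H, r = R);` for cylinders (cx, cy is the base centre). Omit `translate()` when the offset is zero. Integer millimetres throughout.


translate([142, 142, 0]) cylinder(h = 2288, r = 142);


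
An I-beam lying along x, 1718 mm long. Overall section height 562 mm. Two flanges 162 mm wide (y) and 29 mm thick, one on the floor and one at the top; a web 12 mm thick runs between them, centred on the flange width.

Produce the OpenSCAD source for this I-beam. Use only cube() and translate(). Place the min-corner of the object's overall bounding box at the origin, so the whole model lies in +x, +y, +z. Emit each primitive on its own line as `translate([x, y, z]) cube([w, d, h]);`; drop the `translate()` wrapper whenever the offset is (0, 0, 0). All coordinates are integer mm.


cube([1718, 162, 29]);
translate([0, 75, 29]) cube([1718, 12, 504]);
translate([0, 0, 533]) cube([1718, 162, 29]);


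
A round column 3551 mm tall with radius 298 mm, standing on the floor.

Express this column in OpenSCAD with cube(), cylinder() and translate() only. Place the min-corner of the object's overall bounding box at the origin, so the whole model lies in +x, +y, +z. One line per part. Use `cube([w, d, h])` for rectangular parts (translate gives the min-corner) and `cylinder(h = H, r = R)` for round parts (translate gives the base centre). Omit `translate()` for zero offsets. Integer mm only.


translate([298, 298, 0]) cylinder(h = 3551, r = 298);


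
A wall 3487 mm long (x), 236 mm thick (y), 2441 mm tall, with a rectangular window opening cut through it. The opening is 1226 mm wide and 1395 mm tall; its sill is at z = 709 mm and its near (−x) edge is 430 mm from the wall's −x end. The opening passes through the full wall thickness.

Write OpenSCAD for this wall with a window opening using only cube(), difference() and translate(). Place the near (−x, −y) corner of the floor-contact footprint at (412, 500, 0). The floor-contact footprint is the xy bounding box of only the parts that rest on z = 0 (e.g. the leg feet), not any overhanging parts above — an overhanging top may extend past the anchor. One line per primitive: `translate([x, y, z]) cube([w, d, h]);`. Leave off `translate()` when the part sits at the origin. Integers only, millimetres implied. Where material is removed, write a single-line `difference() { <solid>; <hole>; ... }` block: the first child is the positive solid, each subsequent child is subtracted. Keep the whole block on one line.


difference() { translate([412, 500, 0]) cube([3487, 236, 2441]); translate([842, 500, 709]) cube([1226, 236, 1395]); }


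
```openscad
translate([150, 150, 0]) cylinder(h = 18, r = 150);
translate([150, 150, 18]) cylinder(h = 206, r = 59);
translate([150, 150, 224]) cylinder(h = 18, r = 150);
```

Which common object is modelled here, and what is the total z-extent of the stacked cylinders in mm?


A spool. The overall height is 242 mm.

Three coaxial cylinders, large–small–large — a spool. Two 18 mm flanges and a 206 mm core give 18 + 206 + 18 = 242 mm.


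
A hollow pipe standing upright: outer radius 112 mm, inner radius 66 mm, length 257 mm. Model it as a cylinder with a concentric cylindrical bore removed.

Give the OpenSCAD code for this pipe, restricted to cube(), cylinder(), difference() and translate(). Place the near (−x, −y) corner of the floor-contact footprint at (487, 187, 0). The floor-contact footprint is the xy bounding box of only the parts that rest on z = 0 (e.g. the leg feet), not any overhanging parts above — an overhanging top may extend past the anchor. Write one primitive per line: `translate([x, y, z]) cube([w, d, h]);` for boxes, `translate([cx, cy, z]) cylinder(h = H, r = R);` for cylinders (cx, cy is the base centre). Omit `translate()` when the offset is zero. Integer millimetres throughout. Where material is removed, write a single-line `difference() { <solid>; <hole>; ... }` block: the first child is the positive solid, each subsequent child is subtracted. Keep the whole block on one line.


difference() { translate([599, 299, 0]) cylinder(h = 257, r = 112); translate([599, 299, 0]) cylinder(h = 257, r = 66); }


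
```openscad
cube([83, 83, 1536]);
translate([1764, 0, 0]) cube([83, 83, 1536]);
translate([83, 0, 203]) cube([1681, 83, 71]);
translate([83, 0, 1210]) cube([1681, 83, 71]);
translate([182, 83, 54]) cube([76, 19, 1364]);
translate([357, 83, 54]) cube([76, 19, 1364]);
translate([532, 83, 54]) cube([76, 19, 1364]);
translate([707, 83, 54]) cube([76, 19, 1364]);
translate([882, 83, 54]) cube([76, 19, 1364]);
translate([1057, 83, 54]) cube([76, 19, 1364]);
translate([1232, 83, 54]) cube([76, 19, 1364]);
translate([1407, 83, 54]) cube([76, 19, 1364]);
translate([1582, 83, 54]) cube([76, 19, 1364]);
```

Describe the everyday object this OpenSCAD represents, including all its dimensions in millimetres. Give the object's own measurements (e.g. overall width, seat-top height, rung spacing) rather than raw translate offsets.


A fence section. Two 83×83 mm posts, 1536 mm tall, stand on the floor with a clear span of 1681 mm between their inner faces. Two horizontal rails of 83×71 mm section span the gap between the posts with their undersides at z = 203 mm and z = 1210 mm, flush with the posts' −y face. 9 pickets, each 76 mm wide, 19 mm thick and 1364 mm tall, are fixed to the +y face of the rails with their bottoms at z = 54 mm, spaced across the span with a 99 mm gap after the −x post and between neighbouring pickets, with 106 mm left before the +x post.


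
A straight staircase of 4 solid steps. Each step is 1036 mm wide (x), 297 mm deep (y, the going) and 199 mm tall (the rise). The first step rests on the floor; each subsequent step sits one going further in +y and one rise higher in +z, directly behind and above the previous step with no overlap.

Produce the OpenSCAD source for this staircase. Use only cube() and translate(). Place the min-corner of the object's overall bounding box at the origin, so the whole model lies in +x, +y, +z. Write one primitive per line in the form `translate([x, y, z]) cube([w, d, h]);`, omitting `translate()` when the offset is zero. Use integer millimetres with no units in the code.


cube([1036, 297, 199]);
translate([0, 297, 199]) cube([1036, 297, 199]);
translate([0, 594, 398]) cube([1036, 297, 199]);
translate([0, 891, 597]) cube([1036, 297, 199]);


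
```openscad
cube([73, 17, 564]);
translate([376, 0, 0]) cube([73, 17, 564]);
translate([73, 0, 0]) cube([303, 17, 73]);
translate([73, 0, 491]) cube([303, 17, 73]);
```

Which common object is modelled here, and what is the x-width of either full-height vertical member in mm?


A picture frame. The border width is 73 mm.

Four thin pieces enclosing a rectangular opening — a picture frame. The two full-height stiles are 564 mm tall; the top rail sits at z = 491 and is 73 mm tall, so the border above the opening is 564 − 491 = 73 mm, matching the stile x-width.


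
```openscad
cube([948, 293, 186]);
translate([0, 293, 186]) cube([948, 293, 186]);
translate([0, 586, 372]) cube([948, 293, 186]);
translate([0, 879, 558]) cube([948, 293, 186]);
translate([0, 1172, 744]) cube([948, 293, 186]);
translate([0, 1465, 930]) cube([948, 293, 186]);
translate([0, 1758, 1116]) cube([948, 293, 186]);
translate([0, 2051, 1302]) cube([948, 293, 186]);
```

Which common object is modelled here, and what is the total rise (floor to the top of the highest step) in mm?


A staircase. The total rise is 1488 mm.

8 identical blocks, each offset up and back from the previous — a staircase. Each step is 186 mm tall and there are 8 of them, so the total rise is 8 × 186 = 1488 mm.


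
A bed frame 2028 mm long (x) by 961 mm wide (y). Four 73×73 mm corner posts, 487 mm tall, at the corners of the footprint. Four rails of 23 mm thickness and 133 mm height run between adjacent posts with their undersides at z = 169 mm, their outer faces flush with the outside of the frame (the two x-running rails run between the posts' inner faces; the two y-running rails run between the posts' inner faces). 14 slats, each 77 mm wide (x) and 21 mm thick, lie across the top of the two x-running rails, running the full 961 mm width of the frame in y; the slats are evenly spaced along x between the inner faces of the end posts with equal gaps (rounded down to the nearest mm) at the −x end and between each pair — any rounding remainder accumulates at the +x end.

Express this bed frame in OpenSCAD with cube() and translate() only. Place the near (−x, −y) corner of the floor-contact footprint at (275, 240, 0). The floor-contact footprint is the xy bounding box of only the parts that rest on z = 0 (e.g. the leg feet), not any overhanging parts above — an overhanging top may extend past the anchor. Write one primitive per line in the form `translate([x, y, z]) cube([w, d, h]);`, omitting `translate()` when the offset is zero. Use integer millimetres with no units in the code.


translate([275, 240, 0]) cube([73, 73, 487]);
translate([275, 1128, 0]) cube([73, 73, 487]);
translate([2230, 240, 0]) cube([73, 73, 487]);
translate([2230, 1128, 0]) cube([73, 73, 487]);
translate([348, 240, 169]) cube([1882, 23, 133]);
translate([348, 1178, 169]) cube([1882, 23, 133]);
translate([275, 313, 169]) cube([23, 815, 133]);
translate([2280, 313, 169]) cube([23, 815, 133]);
translate([401, 240, 302]) cube([77, 961, 21]);
translate([531, 240, 302]) cube([77, 961, 21]);
translate([661, 240, 302]) cube([77, 961, 21]);
translate([791, 240, 302]) cube([77, 961, 21]);
translate([921, 240, 302]) cube([77, 961, 21]);
translate([1051, 240, 302]) cube([77, 961, 21]);
translate([1181, 240, 302]) cube([77, 961, 21]);
translate([1311, 240, 302]) cube([77, 961, 21]);
translate([1441, 240, 302]) cube([77, 961, 21]);
translate([1571, 240, 302]) cube([77, 961, 21]);
translate([1701, 240, 302]) cube([77, 961, 21]);
translate([1831, 240, 302]) cube([77, 961, 21]);
translate([1961, 240, 302]) cube([77, 961, 21]);
translate([2091, 240, 302]) cube([77, 961, 21]);


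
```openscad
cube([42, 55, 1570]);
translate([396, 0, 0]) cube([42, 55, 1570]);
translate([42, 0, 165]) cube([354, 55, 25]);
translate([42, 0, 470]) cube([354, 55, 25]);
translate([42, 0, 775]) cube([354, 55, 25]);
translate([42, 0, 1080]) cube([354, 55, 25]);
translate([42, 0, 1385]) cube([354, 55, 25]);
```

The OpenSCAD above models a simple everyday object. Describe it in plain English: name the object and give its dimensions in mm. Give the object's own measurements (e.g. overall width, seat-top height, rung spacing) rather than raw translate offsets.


A straight ladder. Two 42×55 mm vertical rails, 1570 mm tall, stand 438 mm apart (outside-to-outside) with their front faces coplanar on the −y side. 5 rungs, each 55 mm deep and 25 mm tall, span between the inner faces of the rails, front faces flush with the rails. The lowest rung's underside is at z = 165 mm and rungs are spaced 305 mm apart (underside to underside).


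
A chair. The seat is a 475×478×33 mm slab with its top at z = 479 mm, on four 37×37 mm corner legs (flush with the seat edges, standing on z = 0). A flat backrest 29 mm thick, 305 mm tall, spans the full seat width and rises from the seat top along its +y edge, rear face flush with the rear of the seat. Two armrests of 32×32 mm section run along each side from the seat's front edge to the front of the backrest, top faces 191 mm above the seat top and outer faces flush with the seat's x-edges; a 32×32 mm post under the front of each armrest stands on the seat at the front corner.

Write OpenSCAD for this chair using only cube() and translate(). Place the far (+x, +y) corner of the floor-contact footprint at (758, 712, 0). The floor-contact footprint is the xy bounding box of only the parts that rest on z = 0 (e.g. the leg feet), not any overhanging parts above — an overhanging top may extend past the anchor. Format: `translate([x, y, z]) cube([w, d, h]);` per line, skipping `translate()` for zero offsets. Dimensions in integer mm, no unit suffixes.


translate([283, 234, 446]) cube([475, 478, 33]);
translate([283, 234, 0]) cube([37, 37, 446]);
translate([721, 234, 0]) cube([37, 37, 446]);
translate([283, 675, 0]) cube([37, 37, 446]);
translate([721, 675, 0]) cube([37, 37, 446]);
translate([283, 683, 479]) cube([475, 29, 305]);
translate([283, 234, 638]) cube([32, 449, 32]);
translate([726, 234, 638]) cube([32, 449, 32]);
translate([283, 234, 479]) cube([32, 32, 159]);
translate([726, 234, 479]) cube([32, 32, 159]);


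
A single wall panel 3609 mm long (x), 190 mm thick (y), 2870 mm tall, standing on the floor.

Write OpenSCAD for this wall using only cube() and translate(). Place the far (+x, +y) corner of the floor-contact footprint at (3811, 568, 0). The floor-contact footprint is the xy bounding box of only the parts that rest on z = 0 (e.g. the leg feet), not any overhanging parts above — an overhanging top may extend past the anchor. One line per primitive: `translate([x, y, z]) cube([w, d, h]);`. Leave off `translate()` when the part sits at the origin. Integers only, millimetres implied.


translate([202, 378, 0]) cube([3609, 190, 2870]);


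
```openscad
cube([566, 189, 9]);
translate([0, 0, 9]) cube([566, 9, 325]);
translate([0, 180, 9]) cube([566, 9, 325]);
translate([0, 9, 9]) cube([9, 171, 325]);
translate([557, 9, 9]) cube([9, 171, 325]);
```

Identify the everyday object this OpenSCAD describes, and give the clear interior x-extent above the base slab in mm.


An open box. The internal width is 548 mm.

A 566×189 base slab with four walls standing on it — an open box. The base is 566 mm wide and the walls are 9 mm thick, so the internal width is 566 − 2 × 9 = 548 mm.


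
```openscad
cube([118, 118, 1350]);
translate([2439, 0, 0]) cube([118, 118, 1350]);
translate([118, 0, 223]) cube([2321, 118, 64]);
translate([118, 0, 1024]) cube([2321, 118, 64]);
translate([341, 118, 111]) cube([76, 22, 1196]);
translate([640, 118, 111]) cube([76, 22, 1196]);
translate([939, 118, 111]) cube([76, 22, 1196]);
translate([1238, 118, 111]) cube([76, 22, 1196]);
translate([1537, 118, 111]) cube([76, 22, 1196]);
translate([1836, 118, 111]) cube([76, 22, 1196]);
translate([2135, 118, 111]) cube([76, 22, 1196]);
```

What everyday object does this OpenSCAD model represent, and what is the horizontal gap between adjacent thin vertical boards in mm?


A fence section. The picket gap is 223 mm.

Two posts, two rails, 7 pickets — a fence section. Span 2321 mm holds 7 pickets of 76 mm with 8 equal gaps: ⌊(2321 − 7·76) / 8⌋ = 223 mm.


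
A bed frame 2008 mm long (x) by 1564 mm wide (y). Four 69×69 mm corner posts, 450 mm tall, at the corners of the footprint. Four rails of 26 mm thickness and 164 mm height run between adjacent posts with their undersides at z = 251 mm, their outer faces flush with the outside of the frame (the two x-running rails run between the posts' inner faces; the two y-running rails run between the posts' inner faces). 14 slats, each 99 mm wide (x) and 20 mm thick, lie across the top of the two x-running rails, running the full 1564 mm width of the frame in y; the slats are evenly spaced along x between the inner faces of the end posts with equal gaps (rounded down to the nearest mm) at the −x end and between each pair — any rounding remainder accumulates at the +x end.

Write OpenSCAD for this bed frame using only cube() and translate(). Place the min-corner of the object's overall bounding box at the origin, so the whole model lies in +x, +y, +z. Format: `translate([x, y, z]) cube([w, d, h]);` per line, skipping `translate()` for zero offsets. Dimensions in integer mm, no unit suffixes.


cube([69, 69, 450]);
translate([0, 1495, 0]) cube([69, 69, 450]);
translate([1939, 0, 0]) cube([69, 69, 450]);
translate([1939, 1495, 0]) cube([69, 69, 450]);
translate([69, 0, 251]) cube([1870, 26, 164]);
translate([69, 1538, 251]) cube([1870, 26, 164]);
translate([0, 69, 251]) cube([26, 1426, 164]);
translate([1982, 69, 251]) cube([26, 1426, 164]);
translate([101, 0, 415]) cube([99, 1564, 20]);
translate([232, 0, 415]) cube([99, 1564, 20]);
translate([363, 0, 415]) cube([99, 1564, 20]);
translate([494, 0, 415]) cube([99, 1564, 20]);
translate([625, 0, 415]) cube([99, 1564, 20]);
translate([756, 0, 415]) cube([99, 1564, 20]);
translate([887, 0, 415]) cube([99, 1564, 20]);
translate([1018, 0, 415]) cube([99, 1564, 20]);
translate([1149, 0, 415]) cube([99, 1564, 20]);
translate([1280, 0, 415]) cube([99, 1564, 20]);
translate([1411, 0, 415]) cube([99, 1564, 20]);
translate([1542, 0, 415]) cube([99, 1564, 20]);
translate([1673, 0, 415]) cube([99, 1564, 20]);
translate([1804, 0, 415]) cube([99, 1564, 20]);


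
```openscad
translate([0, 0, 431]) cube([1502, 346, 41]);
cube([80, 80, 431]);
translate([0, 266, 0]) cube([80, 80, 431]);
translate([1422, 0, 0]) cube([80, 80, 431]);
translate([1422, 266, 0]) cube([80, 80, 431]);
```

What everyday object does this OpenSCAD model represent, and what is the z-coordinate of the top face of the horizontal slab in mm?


A bench. The seat-top height is 472 mm.

A long slab on four corner posts — a bench. The slab sits at z = 431 with thickness 41, so the top is 431 + 41 = 472 mm.


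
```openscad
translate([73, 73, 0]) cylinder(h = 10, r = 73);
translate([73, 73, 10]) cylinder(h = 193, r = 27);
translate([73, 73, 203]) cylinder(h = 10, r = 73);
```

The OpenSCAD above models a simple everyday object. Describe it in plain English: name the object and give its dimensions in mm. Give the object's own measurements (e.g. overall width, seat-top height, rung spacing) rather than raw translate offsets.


A spool: two coaxial disc flanges of radius 73 mm and thickness 10 mm, joined by a core cylinder of radius 27 mm and height 193 mm. The lower flange rests on z = 0 and the three cylinders share a vertical axis.


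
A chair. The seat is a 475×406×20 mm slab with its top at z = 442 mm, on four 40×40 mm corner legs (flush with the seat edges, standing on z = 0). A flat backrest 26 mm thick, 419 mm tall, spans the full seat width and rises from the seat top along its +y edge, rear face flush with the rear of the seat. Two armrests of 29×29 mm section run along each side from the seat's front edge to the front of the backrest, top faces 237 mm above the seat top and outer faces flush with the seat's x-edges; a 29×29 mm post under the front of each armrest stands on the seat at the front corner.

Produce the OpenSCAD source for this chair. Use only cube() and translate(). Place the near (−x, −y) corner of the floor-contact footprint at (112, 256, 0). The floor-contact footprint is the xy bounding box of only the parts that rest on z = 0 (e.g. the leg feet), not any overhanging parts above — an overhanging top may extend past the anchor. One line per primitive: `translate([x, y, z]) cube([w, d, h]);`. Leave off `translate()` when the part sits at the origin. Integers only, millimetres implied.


translate([112, 256, 422]) cube([475, 406, 20]);
translate([112, 256, 0]) cube([40, 40, 422]);
translate([547, 256, 0]) cube([40, 40, 422]);
translate([112, 622, 0]) cube([40, 40, 422]);
translate([547, 622, 0]) cube([40, 40, 422]);
translate([112, 636, 442]) cube([475, 26, 419]);
translate([112, 256, 650]) cube([29, 380, 29]);
translate([558, 256, 650]) cube([29, 380, 29]);
translate([112, 256, 442]) cube([29, 29, 208]);
translate([558, 256, 442]) cube([29, 29, 208]);


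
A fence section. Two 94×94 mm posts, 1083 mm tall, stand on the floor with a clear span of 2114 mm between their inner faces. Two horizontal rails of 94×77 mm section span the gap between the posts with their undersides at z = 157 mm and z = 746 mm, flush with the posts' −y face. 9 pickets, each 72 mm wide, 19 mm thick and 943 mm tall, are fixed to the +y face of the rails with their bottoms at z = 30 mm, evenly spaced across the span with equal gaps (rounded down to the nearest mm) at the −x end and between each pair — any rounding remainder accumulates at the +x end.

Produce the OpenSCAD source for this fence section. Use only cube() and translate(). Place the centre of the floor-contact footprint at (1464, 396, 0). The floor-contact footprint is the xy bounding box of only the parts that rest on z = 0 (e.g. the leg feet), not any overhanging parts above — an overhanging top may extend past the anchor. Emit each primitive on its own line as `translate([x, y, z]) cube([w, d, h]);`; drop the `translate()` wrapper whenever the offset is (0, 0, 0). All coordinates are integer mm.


translate([313, 349, 0]) cube([94, 94, 1083]);
translate([2521, 349, 0]) cube([94, 94, 1083]);
translate([407, 349, 157]) cube([2114, 94, 77]);
translate([407, 349, 746]) cube([2114, 94, 77]);
translate([553, 443, 30]) cube([72, 19, 943]);
translate([771, 443, 30]) cube([72, 19, 943]);
translate([989, 443, 30]) cube([72, 19, 943]);
translate([1207, 443, 30]) cube([72, 19, 943]);
translate([1425, 443, 30]) cube([72, 19, 943]);
translate([1643, 443, 30]) cube([72, 19, 943]);
translate([1861, 443, 30]) cube([72, 19, 943]);
translate([2079, 443, 30]) cube([72, 19, 943]);
translate([2297, 443, 30]) cube([72, 19, 943]);
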